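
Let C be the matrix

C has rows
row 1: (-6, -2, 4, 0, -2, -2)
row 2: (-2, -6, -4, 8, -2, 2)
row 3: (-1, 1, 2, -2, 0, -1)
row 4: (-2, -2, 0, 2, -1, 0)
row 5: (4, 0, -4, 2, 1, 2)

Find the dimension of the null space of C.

4

Row reduce to echelon form.
R2 ← R2 − (1/3)·R1: [0, -16/3, -16/3, 8, -4/3, 8/3]
R3 ← R3 − (1/6)·R1: [0, 4/3, 4/3, -2, 1/3, -2/3]
R4 ← R4 − (1/3)·R1: [0, -4/3, -4/3, 2, -1/3, 2/3]
R5 ← R5 + (2/3)·R1: [0, -4/3, -4/3, 2, -1/3, 2/3]
R3 ← R3 + (1/4)·R2: [0, 0, 0, 0, 0, 0]
R4 ← R4 − (1/4)·R2: [0, 0, 0, 0, 0, 0]
R5 ← R5 − (1/4)·R2: [0, 0, 0, 0, 0, 0]
2 nonzero rows, so rank(C) = 2.
C has 6 columns; by rank–nullity, nullity = 6 − 2 = 4.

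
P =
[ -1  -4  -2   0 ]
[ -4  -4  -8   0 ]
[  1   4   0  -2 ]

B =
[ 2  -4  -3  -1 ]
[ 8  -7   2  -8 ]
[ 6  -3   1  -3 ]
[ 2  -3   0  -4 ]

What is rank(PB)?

3

First compute PB:
[[-46,  38,  -7,  39],
 [-88,  68,  -4,  60],
 [ 30, -26,   5, -25]]
Now row reduce the product.
R2 ← R2 − (44/23)·R1: [0, -108/23, 216/23, -336/23]
R3 ← R3 + (15/23)·R1: [0, -28/23, 10/23, 10/23]
R3 ← R3 − (7/27)·R2: [0, 0, -2, 38/9]
3 nonzero rows, so rank(PB) = 3.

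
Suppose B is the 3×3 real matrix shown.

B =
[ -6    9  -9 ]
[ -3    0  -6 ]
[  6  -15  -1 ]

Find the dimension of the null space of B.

Row reduce to echelon form.
R2 ← R2 − (1/2)·R1: [0, -9/2, -3/2]
R3 ← R3 + R1: [0, -6, -10]
R3 ← R3 − (4/3)·R2: [0, 0, -8]
3 nonzero rows, so rank(B) = 3.
B has 3 columns; by rank–nullity, nullity = 3 − 3 = 0.

0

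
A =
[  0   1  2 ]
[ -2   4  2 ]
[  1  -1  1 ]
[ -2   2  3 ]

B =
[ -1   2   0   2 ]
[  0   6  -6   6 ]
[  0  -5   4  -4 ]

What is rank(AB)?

First compute AB:
[[  0,  -4,   2,  -2],
 [  2,  10, -16,  12],
 [ -1,  -9,  10,  -8],
 [  2,  -7,   0,  -4]]
Now row reduce the product.
Swap R1 ↔ R2
R3 ← R3 + (1/2)·R1: [0, -4, 2, -2]
R4 ← R4 − R1: [0, -17, 16, -16]
R3 ← R3 − R2: [0, 0, 0, 0]
R4 ← R4 − (17/4)·R2: [0, 0, 15/2, -15/2]
Swap R3 ↔ R4
3 nonzero rows, so rank(AB) = 3.

3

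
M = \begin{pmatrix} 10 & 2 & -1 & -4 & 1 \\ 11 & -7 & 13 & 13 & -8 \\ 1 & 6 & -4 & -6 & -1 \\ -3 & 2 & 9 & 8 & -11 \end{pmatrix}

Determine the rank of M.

Row reduce to echelon form.
R2 ← R2 − (11/10)·R1: [0, -46/5, 141/10, 87/5, -91/10]
R3 ← R3 − (1/10)·R1: [0, 29/5, -39/10, -28/5, -11/10]
R4 ← R4 + (3/10)·R1: [0, 13/5, 87/10, 34/5, -107/10]
R3 ← R3 + (29/46)·R2: [0, 0, 459/92, 247/46, -629/92]
R4 ← R4 + (13/46)·R2: [0, 0, 1167/92, 539/46, -1221/92]
R4 ← R4 − (389/153)·R3: [0, 0, 0, -296/153, 37/9]
Echelon form has 4 nonzero rows, so rank(M) = 4.

4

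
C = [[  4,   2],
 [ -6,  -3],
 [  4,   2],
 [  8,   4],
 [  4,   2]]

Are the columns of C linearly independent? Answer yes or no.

no

Row reduce C to echelon form.
R2 ← R2 + (3/2)·R1: [0, 0]
R3 ← R3 − R1: [0, 0]
R4 ← R4 − (2)·R1: [0, 0]
R5 ← R5 − R1: [0, 0]
1 pivot among 2 columns.
Only 1 < 2 pivot columns, so the columns are linearly dependent.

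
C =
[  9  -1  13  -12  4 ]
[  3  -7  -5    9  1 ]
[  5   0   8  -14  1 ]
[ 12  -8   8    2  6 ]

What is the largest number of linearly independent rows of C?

3

Row reduce to echelon form.
R2 ← R2 − (1/3)·R1: [0, -20/3, -28/3, 13, -1/3]
R3 ← R3 − (5/9)·R1: [0, 5/9, 7/9, -22/3, -11/9]
R4 ← R4 − (4/3)·R1: [0, -20/3, -28/3, 18, 2/3]
R3 ← R3 + (1/12)·R2: [0, 0, 0, -25/4, -5/4]
R4 ← R4 − R2: [0, 0, 0, 5, 1]
R4 ← R4 + (4/5)·R3: [0, 0, 0, 0, 0]
Echelon form has 3 nonzero rows, so rank(C) = 3.
The rank gives the maximum number of linearly independent rows: 3.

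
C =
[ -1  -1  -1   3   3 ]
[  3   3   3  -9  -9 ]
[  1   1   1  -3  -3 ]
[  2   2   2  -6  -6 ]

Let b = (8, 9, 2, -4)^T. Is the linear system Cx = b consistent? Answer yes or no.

no

Row reduce the augmented matrix [C | b].
R2 ← R2 + (3)·R1: [0, 0, 0, 0, 0, 33]
R3 ← R3 + R1: [0, 0, 0, 0, 0, 10]
R4 ← R4 + (2)·R1: [0, 0, 0, 0, 0, 12]
R3 ← R3 − (10/33)·R2: [0, 0, 0, 0, 0, 0]
R4 ← R4 − (4/11)·R2: [0, 0, 0, 0, 0, 0]
The echelon form has 2 nonzero rows; the last pivot sits in the augmented column, so rank(C) = 1 but rank([C|b]) = 2.
Since the ranks differ, the system is inconsistent.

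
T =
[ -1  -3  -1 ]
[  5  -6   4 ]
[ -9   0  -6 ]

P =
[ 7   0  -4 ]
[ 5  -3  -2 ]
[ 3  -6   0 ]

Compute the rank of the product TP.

2

First compute TP:
[[-25,  15,  10],
 [ 17,  -6,  -8],
 [-81,  36,  36]]
Now row reduce the product.
R2 ← R2 + (17/25)·R1: [0, 21/5, -6/5]
R3 ← R3 − (81/25)·R1: [0, -63/5, 18/5]
R3 ← R3 + (3)·R2: [0, 0, 0]
2 nonzero rows, so rank(TP) = 2.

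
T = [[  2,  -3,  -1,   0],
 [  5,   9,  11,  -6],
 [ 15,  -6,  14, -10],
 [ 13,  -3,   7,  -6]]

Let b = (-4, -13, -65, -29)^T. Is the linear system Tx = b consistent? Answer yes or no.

Row reduce the augmented matrix [T | b].
R2 ← R2 − (5/2)·R1: [0, 33/2, 27/2, -6, -3]
R3 ← R3 − (15/2)·R1: [0, 33/2, 43/2, -10, -35]
R4 ← R4 − (13/2)·R1: [0, 33/2, 27/2, -6, -3]
R3 ← R3 − R2: [0, 0, 8, -4, -32]
R4 ← R4 − R2: [0, 0, 0, 0, 0]
The echelon form has 3 nonzero rows, and every pivot lies in the first 4 columns, so rank(T) = rank([T|b]) = 3.
The system is consistent.

yes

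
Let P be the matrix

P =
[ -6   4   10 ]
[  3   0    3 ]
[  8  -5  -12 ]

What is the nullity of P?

Row reduce to echelon form.
R2 ← R2 + (1/2)·R1: [0, 2, 8]
R3 ← R3 + (4/3)·R1: [0, 1/3, 4/3]
R3 ← R3 − (1/6)·R2: [0, 0, 0]
2 nonzero rows, so rank(P) = 2.
P has 3 columns; by rank–nullity, nullity = 3 − 2 = 1.

1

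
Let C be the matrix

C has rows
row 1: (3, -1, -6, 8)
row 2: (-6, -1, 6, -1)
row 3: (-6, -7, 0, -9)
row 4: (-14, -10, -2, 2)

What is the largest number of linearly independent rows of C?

Row reduce to echelon form.
R2 ← R2 + (2)·R1: [0, -3, -6, 15]
R3 ← R3 + (2)·R1: [0, -9, -12, 7]
R4 ← R4 + (14/3)·R1: [0, -44/3, -30, 118/3]
R3 ← R3 − (3)·R2: [0, 0, 6, -38]
R4 ← R4 − (44/9)·R2: [0, 0, -2/3, -34]
R4 ← R4 + (1/9)·R3: [0, 0, 0, -344/9]
Echelon form has 4 nonzero rows, so rank(C) = 4.
The rank gives the maximum number of linearly independent rows: 4.

4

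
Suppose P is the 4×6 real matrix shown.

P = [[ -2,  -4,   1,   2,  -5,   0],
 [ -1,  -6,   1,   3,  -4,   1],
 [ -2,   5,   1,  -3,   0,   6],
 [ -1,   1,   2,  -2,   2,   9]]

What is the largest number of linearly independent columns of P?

Row reduce to echelon form.
R2 ← R2 − (1/2)·R1: [0, -4, 1/2, 2, -3/2, 1]
R3 ← R3 − R1: [0, 9, 0, -5, 5, 6]
R4 ← R4 − (1/2)·R1: [0, 3, 3/2, -3, 9/2, 9]
R3 ← R3 + (9/4)·R2: [0, 0, 9/8, -1/2, 13/8, 33/4]
R4 ← R4 + (3/4)·R2: [0, 0, 15/8, -3/2, 27/8, 39/4]
R4 ← R4 − (5/3)·R3: [0, 0, 0, -2/3, 2/3, -4]
Echelon form has 4 nonzero rows, so rank(P) = 4.
The rank gives the maximum number of linearly independent columns: 4.

4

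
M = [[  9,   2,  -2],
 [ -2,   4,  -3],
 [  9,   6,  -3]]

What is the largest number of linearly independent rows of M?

3

Row reduce to echelon form.
R2 ← R2 + (2/9)·R1: [0, 40/9, -31/9]
R3 ← R3 − R1: [0, 4, -1]
R3 ← R3 − (9/10)·R2: [0, 0, 21/10]
Echelon form has 3 nonzero rows, so rank(M) = 3.
The rank gives the maximum number of linearly independent rows: 3.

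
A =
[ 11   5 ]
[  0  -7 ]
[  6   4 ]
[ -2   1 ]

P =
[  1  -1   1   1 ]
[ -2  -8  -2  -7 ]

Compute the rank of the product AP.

First compute AP:
[[  1, -51,   1, -24],
 [ 14,  56,  14,  49],
 [ -2, -38,  -2, -22],
 [ -4,  -6,  -4,  -9]]
Now row reduce the product.
R2 ← R2 − (14)·R1: [0, 770, 0, 385]
R3 ← R3 + (2)·R1: [0, -140, 0, -70]
R4 ← R4 + (4)·R1: [0, -210, 0, -105]
R3 ← R3 + (2/11)·R2: [0, 0, 0, 0]
R4 ← R4 + (3/11)·R2: [0, 0, 0, 0]
2 nonzero rows, so rank(AP) = 2.

2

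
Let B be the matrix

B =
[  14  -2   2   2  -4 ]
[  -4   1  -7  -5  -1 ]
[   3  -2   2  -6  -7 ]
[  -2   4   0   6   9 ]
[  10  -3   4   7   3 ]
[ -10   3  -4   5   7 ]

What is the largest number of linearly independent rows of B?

Row reduce to echelon form.
R2 ← R2 + (2/7)·R1: [0, 3/7, -45/7, -31/7, -15/7]
R3 ← R3 − (3/14)·R1: [0, -11/7, 11/7, -45/7, -43/7]
R4 ← R4 + (1/7)·R1: [0, 26/7, 2/7, 44/7, 59/7]
R5 ← R5 − (5/7)·R1: [0, -11/7, 18/7, 39/7, 41/7]
R6 ← R6 + (5/7)·R1: [0, 11/7, -18/7, 45/7, 29/7]
R3 ← R3 + (11/3)·R2: [0, 0, -22, -68/3, -14]
R4 ← R4 − (26/3)·R2: [0, 0, 56, 134/3, 27]
R5 ← R5 + (11/3)·R2: [0, 0, -21, -32/3, -2]
R6 ← R6 − (11/3)·R2: [0, 0, 21, 68/3, 12]
R4 ← R4 + (28/11)·R3: [0, 0, 0, -430/33, -95/11]
R5 ← R5 − (21/22)·R3: [0, 0, 0, 362/33, 125/11]
R6 ← R6 + (21/22)·R3: [0, 0, 0, 34/33, -15/11]
R5 ← R5 + (181/215)·R4: [0, 0, 0, 0, 176/43]
R6 ← R6 + (17/215)·R4: [0, 0, 0, 0, -88/43]
R6 ← R6 + (1/2)·R5: [0, 0, 0, 0, 0]
Echelon form has 5 nonzero rows, so rank(B) = 5.
The rank gives the maximum number of linearly independent rows: 5.

5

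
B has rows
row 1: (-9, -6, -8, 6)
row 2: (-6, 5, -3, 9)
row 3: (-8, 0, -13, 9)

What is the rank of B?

Row reduce to echelon form.
R2 ← R2 − (2/3)·R1: [0, 9, 7/3, 5]
R3 ← R3 − (8/9)·R1: [0, 16/3, -53/9, 11/3]
R3 ← R3 − (16/27)·R2: [0, 0, -589/81, 19/27]
Echelon form has 3 nonzero rows, so rank(B) = 3.

3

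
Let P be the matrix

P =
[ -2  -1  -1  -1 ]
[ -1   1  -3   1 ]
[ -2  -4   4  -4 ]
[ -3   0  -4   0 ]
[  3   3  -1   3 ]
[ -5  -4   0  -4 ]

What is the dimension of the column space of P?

2

Row reduce to echelon form.
R2 ← R2 − (1/2)·R1: [0, 3/2, -5/2, 3/2]
R3 ← R3 − R1: [0, -3, 5, -3]
R4 ← R4 − (3/2)·R1: [0, 3/2, -5/2, 3/2]
R5 ← R5 + (3/2)·R1: [0, 3/2, -5/2, 3/2]
R6 ← R6 − (5/2)·R1: [0, -3/2, 5/2, -3/2]
R3 ← R3 + (2)·R2: [0, 0, 0, 0]
R4 ← R4 − R2: [0, 0, 0, 0]
R5 ← R5 − R2: [0, 0, 0, 0]
R6 ← R6 + R2: [0, 0, 0, 0]
Echelon form has 2 nonzero rows, so rank(P) = 2.
The column space has dimension equal to the rank: 2.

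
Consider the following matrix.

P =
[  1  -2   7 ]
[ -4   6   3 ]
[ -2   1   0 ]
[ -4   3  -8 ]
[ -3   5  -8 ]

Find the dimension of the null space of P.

Row reduce to echelon form.
R2 ← R2 + (4)·R1: [0, -2, 31]
R3 ← R3 + (2)·R1: [0, -3, 14]
R4 ← R4 + (4)·R1: [0, -5, 20]
R5 ← R5 + (3)·R1: [0, -1, 13]
R3 ← R3 − (3/2)·R2: [0, 0, -65/2]
R4 ← R4 − (5/2)·R2: [0, 0, -115/2]
R5 ← R5 − (1/2)·R2: [0, 0, -5/2]
R4 ← R4 − (23/13)·R3: [0, 0, 0]
R5 ← R5 − (1/13)·R3: [0, 0, 0]
3 nonzero rows, so rank(P) = 3.
P has 3 columns; by rank–nullity, nullity = 3 − 3 = 0.

0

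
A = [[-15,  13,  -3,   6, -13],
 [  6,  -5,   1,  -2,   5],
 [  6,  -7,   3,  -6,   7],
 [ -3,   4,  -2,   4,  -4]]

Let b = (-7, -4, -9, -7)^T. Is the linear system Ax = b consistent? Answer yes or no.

Row reduce the augmented matrix [A | b].
R2 ← R2 + (2/5)·R1: [0, 1/5, -1/5, 2/5, -1/5, -34/5]
R3 ← R3 + (2/5)·R1: [0, -9/5, 9/5, -18/5, 9/5, -59/5]
R4 ← R4 − (1/5)·R1: [0, 7/5, -7/5, 14/5, -7/5, -28/5]
R3 ← R3 + (9)·R2: [0, 0, 0, 0, 0, -73]
R4 ← R4 − (7)·R2: [0, 0, 0, 0, 0, 42]
R4 ← R4 + (42/73)·R3: [0, 0, 0, 0, 0, 0]
The echelon form has 3 nonzero rows; the last pivot sits in the augmented column, so rank(A) = 2 but rank([A|b]) = 3.
Since the ranks differ, the system is inconsistent.

no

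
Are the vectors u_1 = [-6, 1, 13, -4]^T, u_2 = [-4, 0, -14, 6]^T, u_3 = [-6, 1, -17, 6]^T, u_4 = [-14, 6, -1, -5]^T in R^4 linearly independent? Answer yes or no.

no

Form the matrix with these vectors as rows and row reduce.
R2 ← R2 − (2/3)·R1: [0, -2/3, -68/3, 26/3]
R3 ← R3 − R1: [0, 0, -30, 10]
R4 ← R4 − (7/3)·R1: [0, 11/3, -94/3, 13/3]
R4 ← R4 + (11/2)·R2: [0, 0, -156, 52]
R4 ← R4 − (26/5)·R3: [0, 0, 0, 0]
3 nonzero rows, so the 4 vectors span a space of dimension 3.
Since 3 < 4, the vectors are linearly dependent.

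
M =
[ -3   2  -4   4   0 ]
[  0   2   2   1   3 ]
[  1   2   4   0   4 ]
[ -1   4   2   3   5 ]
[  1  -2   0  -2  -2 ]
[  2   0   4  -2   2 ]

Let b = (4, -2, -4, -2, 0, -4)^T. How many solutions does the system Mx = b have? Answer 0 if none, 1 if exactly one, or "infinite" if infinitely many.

infinite

Row reduce the augmented matrix [M | b].
R3 ← R3 + (1/3)·R1: [0, 8/3, 8/3, 4/3, 4, -8/3]
R4 ← R4 − (1/3)·R1: [0, 10/3, 10/3, 5/3, 5, -10/3]
R5 ← R5 + (1/3)·R1: [0, -4/3, -4/3, -2/3, -2, 4/3]
R6 ← R6 + (2/3)·R1: [0, 4/3, 4/3, 2/3, 2, -4/3]
R3 ← R3 − (4/3)·R2: [0, 0, 0, 0, 0, 0]
R4 ← R4 − (5/3)·R2: [0, 0, 0, 0, 0, 0]
R5 ← R5 + (2/3)·R2: [0, 0, 0, 0, 0, 0]
R6 ← R6 − (2/3)·R2: [0, 0, 0, 0, 0, 0]
The echelon form has 2 nonzero rows, and every pivot lies in the first 5 columns, so rank(M) = rank([M|b]) = 2.
The system is consistent.
rank = 2 < 5 unknowns, so there are infinitely many solutions.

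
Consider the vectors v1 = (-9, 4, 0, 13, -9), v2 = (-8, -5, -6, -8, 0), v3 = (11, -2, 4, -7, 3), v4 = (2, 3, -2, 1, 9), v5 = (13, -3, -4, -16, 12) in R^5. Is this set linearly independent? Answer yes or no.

no

Form the matrix with these vectors as rows and row reduce.
R2 ← R2 − (8/9)·R1: [0, -77/9, -6, -176/9, 8]
R3 ← R3 + (11/9)·R1: [0, 26/9, 4, 80/9, -8]
R4 ← R4 + (2/9)·R1: [0, 35/9, -2, 35/9, 7]
R5 ← R5 + (13/9)·R1: [0, 25/9, -4, 25/9, -1]
R3 ← R3 + (26/77)·R2: [0, 0, 152/77, 16/7, -408/77]
R4 ← R4 + (5/11)·R2: [0, 0, -52/11, -5, 117/11]
R5 ← R5 + (25/77)·R2: [0, 0, -458/77, -25/7, 123/77]
R4 ← R4 + (91/38)·R3: [0, 0, 0, 9/19, -39/19]
R5 ← R5 + (229/76)·R3: [0, 0, 0, 63/19, -273/19]
R5 ← R5 − (7)·R4: [0, 0, 0, 0, 0]
4 nonzero rows, so the 5 vectors span a space of dimension 4.
Since 4 < 5, the vectors are linearly dependent.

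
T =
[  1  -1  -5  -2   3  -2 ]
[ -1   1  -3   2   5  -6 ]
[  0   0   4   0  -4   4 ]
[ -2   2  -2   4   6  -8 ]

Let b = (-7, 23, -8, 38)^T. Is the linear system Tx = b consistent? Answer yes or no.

Row reduce the augmented matrix [T | b].
R2 ← R2 + R1: [0, 0, -8, 0, 8, -8, 16]
R4 ← R4 + (2)·R1: [0, 0, -12, 0, 12, -12, 24]
R3 ← R3 + (1/2)·R2: [0, 0, 0, 0, 0, 0, 0]
R4 ← R4 − (3/2)·R2: [0, 0, 0, 0, 0, 0, 0]
The echelon form has 2 nonzero rows, and every pivot lies in the first 6 columns, so rank(T) = rank([T|b]) = 2.
The system is consistent.

yes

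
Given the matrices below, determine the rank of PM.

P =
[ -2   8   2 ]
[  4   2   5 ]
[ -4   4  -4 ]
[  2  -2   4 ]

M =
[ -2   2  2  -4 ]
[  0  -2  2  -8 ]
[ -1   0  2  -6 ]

First compute PM:
[[  2, -20,  16, -68],
 [-13,   4,  22, -62],
 [ 12, -16,  -8,   8],
 [ -8,   8,   8, -16]]
Now row reduce the product.
R2 ← R2 + (13/2)·R1: [0, -126, 126, -504]
R3 ← R3 − (6)·R1: [0, 104, -104, 416]
R4 ← R4 + (4)·R1: [0, -72, 72, -288]
R3 ← R3 + (52/63)·R2: [0, 0, 0, 0]
R4 ← R4 − (4/7)·R2: [0, 0, 0, 0]
2 nonzero rows, so rank(PM) = 2.

2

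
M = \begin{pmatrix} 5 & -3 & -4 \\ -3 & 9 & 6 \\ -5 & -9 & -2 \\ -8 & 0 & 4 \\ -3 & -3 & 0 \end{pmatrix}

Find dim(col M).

Row reduce to echelon form.
R2 ← R2 + (3/5)·R1: [0, 36/5, 18/5]
R3 ← R3 + R1: [0, -12, -6]
R4 ← R4 + (8/5)·R1: [0, -24/5, -12/5]
R5 ← R5 + (3/5)·R1: [0, -24/5, -12/5]
R3 ← R3 + (5/3)·R2: [0, 0, 0]
R4 ← R4 + (2/3)·R2: [0, 0, 0]
R5 ← R5 + (2/3)·R2: [0, 0, 0]
Echelon form has 2 nonzero rows, so rank(M) = 2.
The column space has dimension equal to the rank: 2.

2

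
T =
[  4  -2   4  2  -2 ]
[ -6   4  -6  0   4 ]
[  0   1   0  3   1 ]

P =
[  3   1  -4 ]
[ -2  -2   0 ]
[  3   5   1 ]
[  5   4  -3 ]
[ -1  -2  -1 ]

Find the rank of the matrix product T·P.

2

First compute TP:
[[ 40,  40, -16],
 [-48, -52,  14],
 [ 12,   8, -10]]
Now row reduce the product.
R2 ← R2 + (6/5)·R1: [0, -4, -26/5]
R3 ← R3 − (3/10)·R1: [0, -4, -26/5]
R3 ← R3 − R2: [0, 0, 0]
2 nonzero rows, so rank(TP) = 2.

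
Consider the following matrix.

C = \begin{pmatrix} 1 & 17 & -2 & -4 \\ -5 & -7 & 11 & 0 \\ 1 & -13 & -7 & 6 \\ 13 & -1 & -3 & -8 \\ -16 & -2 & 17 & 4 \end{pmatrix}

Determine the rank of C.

Row reduce to echelon form.
R2 ← R2 + (5)·R1: [0, 78, 1, -20]
R3 ← R3 − R1: [0, -30, -5, 10]
R4 ← R4 − (13)·R1: [0, -222, 23, 44]
R5 ← R5 + (16)·R1: [0, 270, -15, -60]
R3 ← R3 + (5/13)·R2: [0, 0, -60/13, 30/13]
R4 ← R4 + (37/13)·R2: [0, 0, 336/13, -168/13]
R5 ← R5 − (45/13)·R2: [0, 0, -240/13, 120/13]
R4 ← R4 + (28/5)·R3: [0, 0, 0, 0]
R5 ← R5 − (4)·R3: [0, 0, 0, 0]
Echelon form has 3 nonzero rows, so rank(C) = 3.

3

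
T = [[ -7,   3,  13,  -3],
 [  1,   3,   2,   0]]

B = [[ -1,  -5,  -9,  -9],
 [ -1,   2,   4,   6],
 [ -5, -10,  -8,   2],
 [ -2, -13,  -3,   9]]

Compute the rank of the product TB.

2

First compute TB:
[[-55, -50, -20,  80],
 [-14, -19, -13,  13]]
Now row reduce the product.
R2 ← R2 − (14/55)·R1: [0, -69/11, -87/11, -81/11]
2 nonzero rows, so rank(TB) = 2.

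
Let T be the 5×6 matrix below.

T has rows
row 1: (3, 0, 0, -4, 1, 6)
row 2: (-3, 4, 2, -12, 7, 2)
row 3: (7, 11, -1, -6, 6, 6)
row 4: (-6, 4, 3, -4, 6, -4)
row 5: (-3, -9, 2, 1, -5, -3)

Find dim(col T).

5

Row reduce to echelon form.
R2 ← R2 + R1: [0, 4, 2, -16, 8, 8]
R3 ← R3 − (7/3)·R1: [0, 11, -1, 10/3, 11/3, -8]
R4 ← R4 + (2)·R1: [0, 4, 3, -12, 8, 8]
R5 ← R5 + R1: [0, -9, 2, -3, -4, 3]
R3 ← R3 − (11/4)·R2: [0, 0, -13/2, 142/3, -55/3, -30]
R4 ← R4 − R2: [0, 0, 1, 4, 0, 0]
R5 ← R5 + (9/4)·R2: [0, 0, 13/2, -39, 14, 21]
R4 ← R4 + (2/13)·R3: [0, 0, 0, 440/39, -110/39, -60/13]
R5 ← R5 + R3: [0, 0, 0, 25/3, -13/3, -9]
R5 ← R5 − (65/88)·R4: [0, 0, 0, 0, -9/4, -123/22]
Echelon form has 5 nonzero rows, so rank(T) = 5.
The column space has dimension equal to the rank: 5.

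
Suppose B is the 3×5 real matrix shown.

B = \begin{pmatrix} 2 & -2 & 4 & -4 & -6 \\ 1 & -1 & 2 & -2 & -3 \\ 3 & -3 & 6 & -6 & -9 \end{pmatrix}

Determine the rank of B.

Row reduce to echelon form.
R2 ← R2 − (1/2)·R1: [0, 0, 0, 0, 0]
R3 ← R3 − (3/2)·R1: [0, 0, 0, 0, 0]
Echelon form has 1 nonzero row, so rank(B) = 1.

1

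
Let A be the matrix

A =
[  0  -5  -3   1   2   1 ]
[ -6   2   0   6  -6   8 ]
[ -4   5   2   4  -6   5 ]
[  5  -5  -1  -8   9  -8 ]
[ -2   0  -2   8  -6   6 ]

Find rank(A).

Row reduce to echelon form.
Swap R1 ↔ R2
R3 ← R3 − (2/3)·R1: [0, 11/3, 2, 0, -2, -1/3]
R4 ← R4 + (5/6)·R1: [0, -10/3, -1, -3, 4, -4/3]
R5 ← R5 − (1/3)·R1: [0, -2/3, -2, 6, -4, 10/3]
R3 ← R3 + (11/15)·R2: [0, 0, -1/5, 11/15, -8/15, 2/5]
R4 ← R4 − (2/3)·R2: [0, 0, 1, -11/3, 8/3, -2]
R5 ← R5 − (2/15)·R2: [0, 0, -8/5, 88/15, -64/15, 16/5]
R4 ← R4 + (5)·R3: [0, 0, 0, 0, 0, 0]
R5 ← R5 − (8)·R3: [0, 0, 0, 0, 0, 0]
Echelon form has 3 nonzero rows, so rank(A) = 3.

3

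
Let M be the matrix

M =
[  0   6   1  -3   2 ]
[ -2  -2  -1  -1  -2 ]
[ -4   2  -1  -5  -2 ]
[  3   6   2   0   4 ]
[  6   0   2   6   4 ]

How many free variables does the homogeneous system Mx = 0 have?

Row reduce to echelon form.
Swap R1 ↔ R2
R3 ← R3 − (2)·R1: [0, 6, 1, -3, 2]
R4 ← R4 + (3/2)·R1: [0, 3, 1/2, -3/2, 1]
R5 ← R5 + (3)·R1: [0, -6, -1, 3, -2]
R3 ← R3 − R2: [0, 0, 0, 0, 0]
R4 ← R4 − (1/2)·R2: [0, 0, 0, 0, 0]
R5 ← R5 + R2: [0, 0, 0, 0, 0]
2 nonzero rows, so rank(M) = 2.
M has 5 columns; by rank–nullity, nullity = 5 − 2 = 3.

3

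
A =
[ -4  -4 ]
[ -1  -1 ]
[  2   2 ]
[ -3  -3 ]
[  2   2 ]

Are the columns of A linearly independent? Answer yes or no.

Row reduce A to echelon form.
R2 ← R2 − (1/4)·R1: [0, 0]
R3 ← R3 + (1/2)·R1: [0, 0]
R4 ← R4 − (3/4)·R1: [0, 0]
R5 ← R5 + (1/2)·R1: [0, 0]
1 pivot among 2 columns.
Only 1 < 2 pivot columns, so the columns are linearly dependent.

no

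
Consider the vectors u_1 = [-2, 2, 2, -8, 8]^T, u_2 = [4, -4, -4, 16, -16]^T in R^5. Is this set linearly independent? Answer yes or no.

no

Form the matrix with these vectors as rows and row reduce.
R2 ← R2 + (2)·R1: [0, 0, 0, 0, 0]
1 nonzero row, so the 2 vectors span a space of dimension 1.
Since 1 < 2, the vectors are linearly dependent.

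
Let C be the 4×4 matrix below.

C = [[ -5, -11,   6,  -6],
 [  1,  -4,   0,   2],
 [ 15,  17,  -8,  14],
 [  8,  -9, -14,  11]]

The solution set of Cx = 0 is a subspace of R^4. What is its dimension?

0

Row reduce to echelon form.
R2 ← R2 + (1/5)·R1: [0, -31/5, 6/5, 4/5]
R3 ← R3 + (3)·R1: [0, -16, 10, -4]
R4 ← R4 + (8/5)·R1: [0, -133/5, -22/5, 7/5]
R3 ← R3 − (80/31)·R2: [0, 0, 214/31, -188/31]
R4 ← R4 − (133/31)·R2: [0, 0, -296/31, -63/31]
R4 ← R4 + (148/107)·R3: [0, 0, 0, -1115/107]
4 nonzero rows, so rank(C) = 4.
C has 4 columns; by rank–nullity, nullity = 4 − 4 = 0.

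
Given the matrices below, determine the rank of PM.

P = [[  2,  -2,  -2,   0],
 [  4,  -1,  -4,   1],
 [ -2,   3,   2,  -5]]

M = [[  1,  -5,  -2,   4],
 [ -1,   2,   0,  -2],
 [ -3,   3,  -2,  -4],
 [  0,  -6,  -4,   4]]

First compute PM:
[[ 10, -20,   0,  20],
 [ 17, -40,  -4,  38],
 [-11,  52,  20, -42]]
Now row reduce the product.
R2 ← R2 − (17/10)·R1: [0, -6, -4, 4]
R3 ← R3 + (11/10)·R1: [0, 30, 20, -20]
R3 ← R3 + (5)·R2: [0, 0, 0, 0]
2 nonzero rows, so rank(PM) = 2.

2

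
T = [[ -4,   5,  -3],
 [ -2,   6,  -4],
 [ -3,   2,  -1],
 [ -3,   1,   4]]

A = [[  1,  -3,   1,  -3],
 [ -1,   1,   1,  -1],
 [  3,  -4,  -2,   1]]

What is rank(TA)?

First compute TA:
[[-18,  29,   7,   4],
 [-20,  28,  12,  -4],
 [ -8,  15,   1,   6],
 [  8,  -6, -10,  12]]
Now row reduce the product.
R2 ← R2 − (10/9)·R1: [0, -38/9, 38/9, -76/9]
R3 ← R3 − (4/9)·R1: [0, 19/9, -19/9, 38/9]
R4 ← R4 + (4/9)·R1: [0, 62/9, -62/9, 124/9]
R3 ← R3 + (1/2)·R2: [0, 0, 0, 0]
R4 ← R4 + (31/19)·R2: [0, 0, 0, 0]
2 nonzero rows, so rank(TA) = 2.

2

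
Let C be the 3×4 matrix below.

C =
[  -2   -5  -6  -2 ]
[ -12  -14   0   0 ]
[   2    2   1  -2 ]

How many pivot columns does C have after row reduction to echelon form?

Row reduce to echelon form.
R2 ← R2 − (6)·R1: [0, 16, 36, 12]
R3 ← R3 + R1: [0, -3, -5, -4]
R3 ← R3 + (3/16)·R2: [0, 0, 7/4, -7/4]
Echelon form has 3 nonzero rows, so rank(C) = 3.
Each nonzero row contributes one pivot column: 3 pivot columns.

3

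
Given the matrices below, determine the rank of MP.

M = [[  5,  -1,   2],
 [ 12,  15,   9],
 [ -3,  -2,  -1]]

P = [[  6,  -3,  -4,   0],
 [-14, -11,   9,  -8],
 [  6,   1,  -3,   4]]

First compute MP:
[[ 56,  -2, -35,  16],
 [-84, -192,  60, -84],
 [  4,  30,  -3,  12]]
Now row reduce the product.
R2 ← R2 + (3/2)·R1: [0, -195, 15/2, -60]
R3 ← R3 − (1/14)·R1: [0, 211/7, -1/2, 76/7]
R3 ← R3 + (211/1365)·R2: [0, 0, 60/91, 144/91]
3 nonzero rows, so rank(MP) = 3.

3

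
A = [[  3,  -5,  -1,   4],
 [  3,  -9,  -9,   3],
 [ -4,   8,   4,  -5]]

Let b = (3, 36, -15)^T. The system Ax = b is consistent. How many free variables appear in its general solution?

2

Row reduce the augmented matrix [A | b].
R2 ← R2 − R1: [0, -4, -8, -1, 33]
R3 ← R3 + (4/3)·R1: [0, 4/3, 8/3, 1/3, -11]
R3 ← R3 + (1/3)·R2: [0, 0, 0, 0, 0]
The echelon form has 2 nonzero rows, and every pivot lies in the first 4 columns, so rank(A) = rank([A|b]) = 2.
The system is consistent.
Free variables = (unknowns) − (rank) = 4 − 2 = 2.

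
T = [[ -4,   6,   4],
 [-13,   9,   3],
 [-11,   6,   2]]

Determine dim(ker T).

0

Row reduce to echelon form.
R2 ← R2 − (13/4)·R1: [0, -21/2, -10]
R3 ← R3 − (11/4)·R1: [0, -21/2, -9]
R3 ← R3 − R2: [0, 0, 1]
3 nonzero rows, so rank(T) = 3.
T has 3 columns; by rank–nullity, nullity = 3 − 3 = 0.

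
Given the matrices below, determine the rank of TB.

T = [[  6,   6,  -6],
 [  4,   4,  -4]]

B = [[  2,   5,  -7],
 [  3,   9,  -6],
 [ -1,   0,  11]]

1

First compute TB:
[[ 36,  84, -144],
 [ 24,  56, -96]]
Now row reduce the product.
R2 ← R2 − (2/3)·R1: [0, 0, 0]
1 nonzero row, so rank(TB) = 1.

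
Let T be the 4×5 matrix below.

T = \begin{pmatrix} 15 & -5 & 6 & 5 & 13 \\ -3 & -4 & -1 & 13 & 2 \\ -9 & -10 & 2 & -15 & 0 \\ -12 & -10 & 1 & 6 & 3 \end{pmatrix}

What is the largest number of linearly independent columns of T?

Row reduce to echelon form.
R2 ← R2 + (1/5)·R1: [0, -5, 1/5, 14, 23/5]
R3 ← R3 + (3/5)·R1: [0, -13, 28/5, -12, 39/5]
R4 ← R4 + (4/5)·R1: [0, -14, 29/5, 10, 67/5]
R3 ← R3 − (13/5)·R2: [0, 0, 127/25, -242/5, -104/25]
R4 ← R4 − (14/5)·R2: [0, 0, 131/25, -146/5, 13/25]
R4 ← R4 − (131/127)·R3: [0, 0, 0, 2632/127, 611/127]
Echelon form has 4 nonzero rows, so rank(T) = 4.
The rank gives the maximum number of linearly independent columns: 4.

4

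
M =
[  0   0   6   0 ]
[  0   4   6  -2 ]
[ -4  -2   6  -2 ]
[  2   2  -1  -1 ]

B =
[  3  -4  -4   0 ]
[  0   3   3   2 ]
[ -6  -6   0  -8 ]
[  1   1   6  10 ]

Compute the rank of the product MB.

4

First compute MB:
[[-36, -36,   0, -48],
 [-38, -26,   0, -60],
 [-50, -28,  -2, -72],
 [ 11,   3,  -8,   2]]
Now row reduce the product.
R2 ← R2 − (19/18)·R1: [0, 12, 0, -28/3]
R3 ← R3 − (25/18)·R1: [0, 22, -2, -16/3]
R4 ← R4 + (11/36)·R1: [0, -8, -8, -38/3]
R3 ← R3 − (11/6)·R2: [0, 0, -2, 106/9]
R4 ← R4 + (2/3)·R2: [0, 0, -8, -170/9]
R4 ← R4 − (4)·R3: [0, 0, 0, -66]
4 nonzero rows, so rank(MB) = 4.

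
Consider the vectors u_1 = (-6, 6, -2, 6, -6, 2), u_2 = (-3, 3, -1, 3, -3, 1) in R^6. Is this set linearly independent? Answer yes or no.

Form the matrix with these vectors as rows and row reduce.
R2 ← R2 − (1/2)·R1: [0, 0, 0, 0, 0, 0]
1 nonzero row, so the 2 vectors span a space of dimension 1.
Since 1 < 2, the vectors are linearly dependent.

no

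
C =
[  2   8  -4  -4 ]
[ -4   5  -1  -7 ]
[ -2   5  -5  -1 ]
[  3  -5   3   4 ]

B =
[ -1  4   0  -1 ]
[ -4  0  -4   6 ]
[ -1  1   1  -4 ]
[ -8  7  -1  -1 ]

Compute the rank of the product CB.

First compute CB:
[[  2, -24, -32,  66],
 [ 41, -66, -14,  45],
 [ -5, -20, -24,  53],
 [-18,  43,  19, -49]]
Now row reduce the product.
R2 ← R2 − (41/2)·R1: [0, 426, 642, -1308]
R3 ← R3 + (5/2)·R1: [0, -80, -104, 218]
R4 ← R4 + (9)·R1: [0, -173, -269, 545]
R3 ← R3 + (40/213)·R2: [0, 0, 1176/71, -1962/71]
R4 ← R4 + (173/426)·R2: [0, 0, -588/71, 981/71]
R4 ← R4 + (1/2)·R3: [0, 0, 0, 0]
3 nonzero rows, so rank(CB) = 3.

3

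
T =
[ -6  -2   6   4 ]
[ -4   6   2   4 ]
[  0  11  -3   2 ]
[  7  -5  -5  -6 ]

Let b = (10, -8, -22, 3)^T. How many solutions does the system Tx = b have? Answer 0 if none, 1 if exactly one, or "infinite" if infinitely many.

Row reduce the augmented matrix [T | b].
R2 ← R2 − (2/3)·R1: [0, 22/3, -2, 4/3, -44/3]
R4 ← R4 + (7/6)·R1: [0, -22/3, 2, -4/3, 44/3]
R3 ← R3 − (3/2)·R2: [0, 0, 0, 0, 0]
R4 ← R4 + R2: [0, 0, 0, 0, 0]
The echelon form has 2 nonzero rows, and every pivot lies in the first 4 columns, so rank(T) = rank([T|b]) = 2.
The system is consistent.
rank = 2 < 4 unknowns, so there are infinitely many solutions.

infinite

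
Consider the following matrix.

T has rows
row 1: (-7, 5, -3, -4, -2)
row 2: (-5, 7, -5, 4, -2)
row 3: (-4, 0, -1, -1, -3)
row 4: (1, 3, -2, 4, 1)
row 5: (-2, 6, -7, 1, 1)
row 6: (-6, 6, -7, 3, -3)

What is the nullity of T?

1

Row reduce to echelon form.
R2 ← R2 − (5/7)·R1: [0, 24/7, -20/7, 48/7, -4/7]
R3 ← R3 − (4/7)·R1: [0, -20/7, 5/7, 9/7, -13/7]
R4 ← R4 + (1/7)·R1: [0, 26/7, -17/7, 24/7, 5/7]
R5 ← R5 − (2/7)·R1: [0, 32/7, -43/7, 15/7, 11/7]
R6 ← R6 − (6/7)·R1: [0, 12/7, -31/7, 45/7, -9/7]
R3 ← R3 + (5/6)·R2: [0, 0, -5/3, 7, -7/3]
R4 ← R4 − (13/12)·R2: [0, 0, 2/3, -4, 4/3]
R5 ← R5 − (4/3)·R2: [0, 0, -7/3, -7, 7/3]
R6 ← R6 − (1/2)·R2: [0, 0, -3, 3, -1]
R4 ← R4 + (2/5)·R3: [0, 0, 0, -6/5, 2/5]
R5 ← R5 − (7/5)·R3: [0, 0, 0, -84/5, 28/5]
R6 ← R6 − (9/5)·R3: [0, 0, 0, -48/5, 16/5]
R5 ← R5 − (14)·R4: [0, 0, 0, 0, 0]
R6 ← R6 − (8)·R4: [0, 0, 0, 0, 0]
4 nonzero rows, so rank(T) = 4.
T has 5 columns; by rank–nullity, nullity = 5 − 4 = 1.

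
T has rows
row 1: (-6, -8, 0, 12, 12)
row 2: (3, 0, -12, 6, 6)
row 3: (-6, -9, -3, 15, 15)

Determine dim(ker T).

3

Row reduce to echelon form.
R2 ← R2 + (1/2)·R1: [0, -4, -12, 12, 12]
R3 ← R3 − R1: [0, -1, -3, 3, 3]
R3 ← R3 − (1/4)·R2: [0, 0, 0, 0, 0]
2 nonzero rows, so rank(T) = 2.
T has 5 columns; by rank–nullity, nullity = 5 − 2 = 3.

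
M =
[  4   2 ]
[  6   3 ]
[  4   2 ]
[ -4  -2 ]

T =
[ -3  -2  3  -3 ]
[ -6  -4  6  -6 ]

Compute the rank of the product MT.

First compute MT:
[[-24, -16,  24, -24],
 [-36, -24,  36, -36],
 [-24, -16,  24, -24],
 [ 24,  16, -24,  24]]
Now row reduce the product.
R2 ← R2 − (3/2)·R1: [0, 0, 0, 0]
R3 ← R3 − R1: [0, 0, 0, 0]
R4 ← R4 + R1: [0, 0, 0, 0]
1 nonzero row, so rank(MT) = 1.

1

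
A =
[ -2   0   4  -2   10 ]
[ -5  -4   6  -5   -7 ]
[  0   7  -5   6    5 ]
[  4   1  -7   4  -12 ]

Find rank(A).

3

Row reduce to echelon form.
R2 ← R2 − (5/2)·R1: [0, -4, -4, 0, -32]
R4 ← R4 + (2)·R1: [0, 1, 1, 0, 8]
R3 ← R3 + (7/4)·R2: [0, 0, -12, 6, -51]
R4 ← R4 + (1/4)·R2: [0, 0, 0, 0, 0]
Echelon form has 3 nonzero rows, so rank(A) = 3.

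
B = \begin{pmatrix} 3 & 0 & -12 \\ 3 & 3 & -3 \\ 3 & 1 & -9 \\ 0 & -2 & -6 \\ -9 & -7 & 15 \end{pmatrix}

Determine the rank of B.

Row reduce to echelon form.
R2 ← R2 − R1: [0, 3, 9]
R3 ← R3 − R1: [0, 1, 3]
R5 ← R5 + (3)·R1: [0, -7, -21]
R3 ← R3 − (1/3)·R2: [0, 0, 0]
R4 ← R4 + (2/3)·R2: [0, 0, 0]
R5 ← R5 + (7/3)·R2: [0, 0, 0]
Echelon form has 2 nonzero rows, so rank(B) = 2.

2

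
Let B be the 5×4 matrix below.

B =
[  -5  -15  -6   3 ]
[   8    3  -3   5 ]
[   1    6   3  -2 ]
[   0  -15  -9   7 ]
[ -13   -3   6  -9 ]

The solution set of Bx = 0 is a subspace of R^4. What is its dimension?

2

Row reduce to echelon form.
R2 ← R2 + (8/5)·R1: [0, -21, -63/5, 49/5]
R3 ← R3 + (1/5)·R1: [0, 3, 9/5, -7/5]
R5 ← R5 − (13/5)·R1: [0, 36, 108/5, -84/5]
R3 ← R3 + (1/7)·R2: [0, 0, 0, 0]
R4 ← R4 − (5/7)·R2: [0, 0, 0, 0]
R5 ← R5 + (12/7)·R2: [0, 0, 0, 0]
2 nonzero rows, so rank(B) = 2.
B has 4 columns; by rank–nullity, nullity = 4 − 2 = 2.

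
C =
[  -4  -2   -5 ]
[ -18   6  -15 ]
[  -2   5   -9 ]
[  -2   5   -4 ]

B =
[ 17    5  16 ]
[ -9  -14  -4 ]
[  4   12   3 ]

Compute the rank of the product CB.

3

First compute CB:
[[-70, -52, -71],
 [-420, -354, -357],
 [-115, -188, -79],
 [-95, -128, -64]]
Now row reduce the product.
R2 ← R2 − (6)·R1: [0, -42, 69]
R3 ← R3 − (23/14)·R1: [0, -718/7, 527/14]
R4 ← R4 − (19/14)·R1: [0, -402/7, 453/14]
R3 ← R3 − (359/147)·R2: [0, 0, -12825/98]
R4 ← R4 − (67/49)·R2: [0, 0, -6075/98]
R4 ← R4 − (9/19)·R3: [0, 0, 0]
3 nonzero rows, so rank(CB) = 3.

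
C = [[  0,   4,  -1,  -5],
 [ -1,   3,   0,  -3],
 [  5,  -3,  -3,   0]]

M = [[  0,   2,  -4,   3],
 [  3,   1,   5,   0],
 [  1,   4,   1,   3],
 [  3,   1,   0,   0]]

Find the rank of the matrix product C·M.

First compute CM:
[[ -4,  -5,  19,  -3],
 [  0,  -2,  19,  -3],
 [-12,  -5, -38,   6]]
Now row reduce the product.
R3 ← R3 − (3)·R1: [0, 10, -95, 15]
R3 ← R3 + (5)·R2: [0, 0, 0, 0]
2 nonzero rows, so rank(CM) = 2.

2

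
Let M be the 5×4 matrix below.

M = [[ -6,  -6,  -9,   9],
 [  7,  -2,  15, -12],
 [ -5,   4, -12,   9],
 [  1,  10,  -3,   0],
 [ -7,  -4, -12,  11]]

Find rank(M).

2

Row reduce to echelon form.
R2 ← R2 + (7/6)·R1: [0, -9, 9/2, -3/2]
R3 ← R3 − (5/6)·R1: [0, 9, -9/2, 3/2]
R4 ← R4 + (1/6)·R1: [0, 9, -9/2, 3/2]
R5 ← R5 − (7/6)·R1: [0, 3, -3/2, 1/2]
R3 ← R3 + R2: [0, 0, 0, 0]
R4 ← R4 + R2: [0, 0, 0, 0]
R5 ← R5 + (1/3)·R2: [0, 0, 0, 0]
Echelon form has 2 nonzero rows, so rank(M) = 2.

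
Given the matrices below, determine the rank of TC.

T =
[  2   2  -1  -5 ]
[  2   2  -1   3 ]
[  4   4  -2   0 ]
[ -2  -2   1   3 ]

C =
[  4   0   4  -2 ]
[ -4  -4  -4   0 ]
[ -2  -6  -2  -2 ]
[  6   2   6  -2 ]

First compute TC:
[[-28, -12, -28,   8],
 [ 20,   4,  20,  -8],
 [  4,  -4,   4,  -4],
 [ 16,   8,  16,  -4]]
Now row reduce the product.
R2 ← R2 + (5/7)·R1: [0, -32/7, 0, -16/7]
R3 ← R3 + (1/7)·R1: [0, -40/7, 0, -20/7]
R4 ← R4 + (4/7)·R1: [0, 8/7, 0, 4/7]
R3 ← R3 − (5/4)·R2: [0, 0, 0, 0]
R4 ← R4 + (1/4)·R2: [0, 0, 0, 0]
2 nonzero rows, so rank(TC) = 2.

2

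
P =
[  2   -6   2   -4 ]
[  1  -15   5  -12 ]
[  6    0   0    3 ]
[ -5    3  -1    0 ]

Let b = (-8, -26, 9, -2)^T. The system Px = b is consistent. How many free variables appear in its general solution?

Row reduce the augmented matrix [P | b].
R2 ← R2 − (1/2)·R1: [0, -12, 4, -10, -22]
R3 ← R3 − (3)·R1: [0, 18, -6, 15, 33]
R4 ← R4 + (5/2)·R1: [0, -12, 4, -10, -22]
R3 ← R3 + (3/2)·R2: [0, 0, 0, 0, 0]
R4 ← R4 − R2: [0, 0, 0, 0, 0]
The echelon form has 2 nonzero rows, and every pivot lies in the first 4 columns, so rank(P) = rank([P|b]) = 2.
The system is consistent.
Free variables = (unknowns) − (rank) = 4 − 2 = 2.

2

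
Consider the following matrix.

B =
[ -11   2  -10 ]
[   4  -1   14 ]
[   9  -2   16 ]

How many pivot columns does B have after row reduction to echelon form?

3

Row reduce to echelon form.
R2 ← R2 + (4/11)·R1: [0, -3/11, 114/11]
R3 ← R3 + (9/11)·R1: [0, -4/11, 86/11]
R3 ← R3 − (4/3)·R2: [0, 0, -6]
Echelon form has 3 nonzero rows, so rank(B) = 3.
Each nonzero row contributes one pivot column: 3 pivot columns.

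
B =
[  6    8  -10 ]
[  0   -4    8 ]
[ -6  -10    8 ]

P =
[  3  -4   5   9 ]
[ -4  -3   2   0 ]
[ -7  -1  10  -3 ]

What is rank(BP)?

First compute BP:
[[ 56, -38, -54,  84],
 [-40,   4,  72, -24],
 [-34,  46,  30, -78]]
Now row reduce the product.
R2 ← R2 + (5/7)·R1: [0, -162/7, 234/7, 36]
R3 ← R3 + (17/28)·R1: [0, 321/14, -39/14, -27]
R3 ← R3 + (107/108)·R2: [0, 0, 91/3, 26/3]
3 nonzero rows, so rank(BP) = 3.

3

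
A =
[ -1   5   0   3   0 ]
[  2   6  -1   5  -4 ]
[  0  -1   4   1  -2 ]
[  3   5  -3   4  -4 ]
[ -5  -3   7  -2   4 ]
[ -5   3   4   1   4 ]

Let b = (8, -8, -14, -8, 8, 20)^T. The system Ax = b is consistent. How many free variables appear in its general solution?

2

Row reduce the augmented matrix [A | b].
R2 ← R2 + (2)·R1: [0, 16, -1, 11, -4, 8]
R4 ← R4 + (3)·R1: [0, 20, -3, 13, -4, 16]
R5 ← R5 − (5)·R1: [0, -28, 7, -17, 4, -32]
R6 ← R6 − (5)·R1: [0, -22, 4, -14, 4, -20]
R3 ← R3 + (1/16)·R2: [0, 0, 63/16, 27/16, -9/4, -27/2]
R4 ← R4 − (5/4)·R2: [0, 0, -7/4, -3/4, 1, 6]
R5 ← R5 + (7/4)·R2: [0, 0, 21/4, 9/4, -3, -18]
R6 ← R6 + (11/8)·R2: [0, 0, 21/8, 9/8, -3/2, -9]
R4 ← R4 + (4/9)·R3: [0, 0, 0, 0, 0, 0]
R5 ← R5 − (4/3)·R3: [0, 0, 0, 0, 0, 0]
R6 ← R6 − (2/3)·R3: [0, 0, 0, 0, 0, 0]
The echelon form has 3 nonzero rows, and every pivot lies in the first 5 columns, so rank(A) = rank([A|b]) = 3.
The system is consistent.
Free variables = (unknowns) − (rank) = 5 − 3 = 2.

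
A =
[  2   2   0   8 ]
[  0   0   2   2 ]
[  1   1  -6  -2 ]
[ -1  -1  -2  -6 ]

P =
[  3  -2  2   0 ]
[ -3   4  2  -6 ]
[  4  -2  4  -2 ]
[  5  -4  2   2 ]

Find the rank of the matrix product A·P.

First compute AP:
[[ 40, -28,  24,   4],
 [ 18, -12,  12,   0],
 [-34,  22, -24,   2],
 [-38,  26, -24,  -2]]
Now row reduce the product.
R2 ← R2 − (9/20)·R1: [0, 3/5, 6/5, -9/5]
R3 ← R3 + (17/20)·R1: [0, -9/5, -18/5, 27/5]
R4 ← R4 + (19/20)·R1: [0, -3/5, -6/5, 9/5]
R3 ← R3 + (3)·R2: [0, 0, 0, 0]
R4 ← R4 + R2: [0, 0, 0, 0]
2 nonzero rows, so rank(AP) = 2.

2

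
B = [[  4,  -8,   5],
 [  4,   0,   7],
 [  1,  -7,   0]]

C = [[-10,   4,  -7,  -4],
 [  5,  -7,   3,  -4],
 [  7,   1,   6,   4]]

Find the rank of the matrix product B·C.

2

First compute BC:
[[-45,  77, -22,  36],
 [  9,  23,  14,  12],
 [-45,  53, -28,  24]]
Now row reduce the product.
R2 ← R2 + (1/5)·R1: [0, 192/5, 48/5, 96/5]
R3 ← R3 − R1: [0, -24, -6, -12]
R3 ← R3 + (5/8)·R2: [0, 0, 0, 0]
2 nonzero rows, so rank(BC) = 2.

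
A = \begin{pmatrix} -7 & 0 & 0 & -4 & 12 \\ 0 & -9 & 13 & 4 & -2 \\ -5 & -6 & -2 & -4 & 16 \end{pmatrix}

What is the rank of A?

3

Row reduce to echelon form.
R3 ← R3 − (5/7)·R1: [0, -6, -2, -8/7, 52/7]
R3 ← R3 − (2/3)·R2: [0, 0, -32/3, -80/21, 184/21]
Echelon form has 3 nonzero rows, so rank(A) = 3.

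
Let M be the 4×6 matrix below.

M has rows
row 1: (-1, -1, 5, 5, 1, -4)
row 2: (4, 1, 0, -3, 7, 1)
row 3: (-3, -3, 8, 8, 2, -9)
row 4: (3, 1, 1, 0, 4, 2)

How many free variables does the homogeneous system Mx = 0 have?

2

Row reduce to echelon form.
R2 ← R2 + (4)·R1: [0, -3, 20, 17, 11, -15]
R3 ← R3 − (3)·R1: [0, 0, -7, -7, -1, 3]
R4 ← R4 + (3)·R1: [0, -2, 16, 15, 7, -10]
R4 ← R4 − (2/3)·R2: [0, 0, 8/3, 11/3, -1/3, 0]
R4 ← R4 + (8/21)·R3: [0, 0, 0, 1, -5/7, 8/7]
4 nonzero rows, so rank(M) = 4.
M has 6 columns; by rank–nullity, nullity = 6 − 4 = 2.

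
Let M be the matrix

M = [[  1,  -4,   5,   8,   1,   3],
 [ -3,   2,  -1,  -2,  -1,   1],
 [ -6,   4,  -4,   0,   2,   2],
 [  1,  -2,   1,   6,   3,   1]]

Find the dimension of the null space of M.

3

Row reduce to echelon form.
R2 ← R2 + (3)·R1: [0, -10, 14, 22, 2, 10]
R3 ← R3 + (6)·R1: [0, -20, 26, 48, 8, 20]
R4 ← R4 − R1: [0, 2, -4, -2, 2, -2]
R3 ← R3 − (2)·R2: [0, 0, -2, 4, 4, 0]
R4 ← R4 + (1/5)·R2: [0, 0, -6/5, 12/5, 12/5, 0]
R4 ← R4 − (3/5)·R3: [0, 0, 0, 0, 0, 0]
3 nonzero rows, so rank(M) = 3.
M has 6 columns; by rank–nullity, nullity = 6 − 3 = 3.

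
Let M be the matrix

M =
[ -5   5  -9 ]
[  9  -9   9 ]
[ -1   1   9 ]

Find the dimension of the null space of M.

1

Row reduce to echelon form.
R2 ← R2 + (9/5)·R1: [0, 0, -36/5]
R3 ← R3 − (1/5)·R1: [0, 0, 54/5]
R3 ← R3 + (3/2)·R2: [0, 0, 0]
2 nonzero rows, so rank(M) = 2.
M has 3 columns; by rank–nullity, nullity = 3 − 2 = 1.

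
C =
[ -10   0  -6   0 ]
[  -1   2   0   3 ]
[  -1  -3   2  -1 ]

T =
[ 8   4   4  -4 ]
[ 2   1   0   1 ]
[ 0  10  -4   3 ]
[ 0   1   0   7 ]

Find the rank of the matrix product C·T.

First compute CT:
[[-80, -100, -16,  22],
 [ -4,   1,  -4,  27],
 [-14,  12, -12,   0]]
Now row reduce the product.
R2 ← R2 − (1/20)·R1: [0, 6, -16/5, 259/10]
R3 ← R3 − (7/40)·R1: [0, 59/2, -46/5, -77/20]
R3 ← R3 − (59/12)·R2: [0, 0, 98/15, -15743/120]
3 nonzero rows, so rank(CT) = 3.

3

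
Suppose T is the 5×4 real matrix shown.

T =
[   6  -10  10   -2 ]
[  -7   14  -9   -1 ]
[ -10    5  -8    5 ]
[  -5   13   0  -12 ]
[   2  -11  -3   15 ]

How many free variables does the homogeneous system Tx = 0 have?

Row reduce to echelon form.
R2 ← R2 + (7/6)·R1: [0, 7/3, 8/3, -10/3]
R3 ← R3 + (5/3)·R1: [0, -35/3, 26/3, 5/3]
R4 ← R4 + (5/6)·R1: [0, 14/3, 25/3, -41/3]
R5 ← R5 − (1/3)·R1: [0, -23/3, -19/3, 47/3]
R3 ← R3 + (5)·R2: [0, 0, 22, -15]
R4 ← R4 − (2)·R2: [0, 0, 3, -7]
R5 ← R5 + (23/7)·R2: [0, 0, 17/7, 33/7]
R4 ← R4 − (3/22)·R3: [0, 0, 0, -109/22]
R5 ← R5 − (17/154)·R3: [0, 0, 0, 981/154]
R5 ← R5 + (9/7)·R4: [0, 0, 0, 0]
4 nonzero rows, so rank(T) = 4.
T has 4 columns; by rank–nullity, nullity = 4 − 4 = 0.

0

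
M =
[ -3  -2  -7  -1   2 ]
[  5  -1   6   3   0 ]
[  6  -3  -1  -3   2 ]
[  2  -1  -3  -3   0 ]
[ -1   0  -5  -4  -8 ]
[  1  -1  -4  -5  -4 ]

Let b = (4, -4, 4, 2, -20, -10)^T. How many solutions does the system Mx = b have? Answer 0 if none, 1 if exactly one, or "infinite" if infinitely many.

Row reduce the augmented matrix [M | b].
R2 ← R2 + (5/3)·R1: [0, -13/3, -17/3, 4/3, 10/3, 8/3]
R3 ← R3 + (2)·R1: [0, -7, -15, -5, 6, 12]
R4 ← R4 + (2/3)·R1: [0, -7/3, -23/3, -11/3, 4/3, 14/3]
R5 ← R5 − (1/3)·R1: [0, 2/3, -8/3, -11/3, -26/3, -64/3]
R6 ← R6 + (1/3)·R1: [0, -5/3, -19/3, -16/3, -10/3, -26/3]
R3 ← R3 − (21/13)·R2: [0, 0, -76/13, -93/13, 8/13, 100/13]
R4 ← R4 − (7/13)·R2: [0, 0, -60/13, -57/13, -6/13, 42/13]
R5 ← R5 + (2/13)·R2: [0, 0, -46/13, -45/13, -106/13, -272/13]
R6 ← R6 − (5/13)·R2: [0, 0, -54/13, -76/13, -60/13, -126/13]
R4 ← R4 − (15/19)·R3: [0, 0, 0, 24/19, -18/19, -54/19]
R5 ← R5 − (23/38)·R3: [0, 0, 0, 33/38, -162/19, -486/19]
R6 ← R6 − (27/38)·R3: [0, 0, 0, -29/38, -96/19, -288/19]
R5 ← R5 − (11/16)·R4: [0, 0, 0, 0, -63/8, -189/8]
R6 ← R6 + (29/48)·R4: [0, 0, 0, 0, -45/8, -135/8]
R6 ← R6 − (5/7)·R5: [0, 0, 0, 0, 0, 0]
The echelon form has 5 nonzero rows, and every pivot lies in the first 5 columns, so rank(M) = rank([M|b]) = 5.
The system is consistent.
rank = 5 = number of unknowns, so the solution is unique.

1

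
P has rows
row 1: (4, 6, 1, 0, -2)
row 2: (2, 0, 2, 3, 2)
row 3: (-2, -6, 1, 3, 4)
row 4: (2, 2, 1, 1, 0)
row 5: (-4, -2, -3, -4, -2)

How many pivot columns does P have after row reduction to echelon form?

Row reduce to echelon form.
R2 ← R2 − (1/2)·R1: [0, -3, 3/2, 3, 3]
R3 ← R3 + (1/2)·R1: [0, -3, 3/2, 3, 3]
R4 ← R4 − (1/2)·R1: [0, -1, 1/2, 1, 1]
R5 ← R5 + R1: [0, 4, -2, -4, -4]
R3 ← R3 − R2: [0, 0, 0, 0, 0]
R4 ← R4 − (1/3)·R2: [0, 0, 0, 0, 0]
R5 ← R5 + (4/3)·R2: [0, 0, 0, 0, 0]
Echelon form has 2 nonzero rows, so rank(P) = 2.
Each nonzero row contributes one pivot column: 2 pivot columns.

2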